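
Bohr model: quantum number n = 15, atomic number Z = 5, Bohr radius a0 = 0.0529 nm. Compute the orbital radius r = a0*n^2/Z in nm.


r = a0 * n^2 / Z
= 0.0529 * 15^2 / 5
= 0.0529 * 225 / 5
= 2.3805 nm

2.3805


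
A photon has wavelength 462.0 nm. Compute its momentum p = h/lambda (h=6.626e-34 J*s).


p = h / lambda
= 6.626e-34 / (462.0e-9)
= 6.626e-34 / 4.6200e-07
= 1.4342e-27 kg*m/s

1.4342e-27


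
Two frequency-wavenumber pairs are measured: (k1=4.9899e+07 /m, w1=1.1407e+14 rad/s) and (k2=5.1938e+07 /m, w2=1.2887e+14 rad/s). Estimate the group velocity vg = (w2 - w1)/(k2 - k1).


vg = (w2 - w1) / (k2 - k1)
= (1.2887e+14 - 1.1407e+14) / (5.1938e+07 - 4.9899e+07)
= 1.4800e+13 / 2.0390e+06
= 7.2585e+06 m/s

7.2585e+06


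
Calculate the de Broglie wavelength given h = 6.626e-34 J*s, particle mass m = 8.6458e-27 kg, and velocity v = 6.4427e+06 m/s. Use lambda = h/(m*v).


lambda = h / (m * v)
= 6.626e-34 / (8.6458e-27 * 6.4427e+06)
= 6.626e-34 / 5.5702e-20
= 1.1895e-14 m

1.1895e-14


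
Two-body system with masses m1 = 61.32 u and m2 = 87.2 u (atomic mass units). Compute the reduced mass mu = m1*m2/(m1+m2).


mu = m1 * m2 / (m1 + m2)
= 61.32 * 87.2 / (61.32 + 87.2)
= 5347.104 / 148.52
= 36.0026 u

36.0026


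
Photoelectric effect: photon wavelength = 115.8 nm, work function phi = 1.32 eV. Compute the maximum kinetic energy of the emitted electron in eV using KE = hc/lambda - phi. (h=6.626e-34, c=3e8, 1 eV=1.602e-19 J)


E_photon = hc / lambda
= (6.626e-34)(3e8) / (115.8e-9)
= 1.7166e-18 J
= 10.7152 eV
KE = E_photon - phi
= 10.7152 - 1.32
= 9.3952 eV

9.3952


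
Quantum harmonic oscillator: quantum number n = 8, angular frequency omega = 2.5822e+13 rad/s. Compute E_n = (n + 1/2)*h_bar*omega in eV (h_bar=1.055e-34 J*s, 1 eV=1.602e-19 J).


E = (n + 1/2) * h_bar * omega
= (8 + 0.5) * 1.055e-34 * 2.5822e+13
= 8.5 * 2.7242e-21
= 2.3156e-20 J
= 0.1445 eV

0.1445


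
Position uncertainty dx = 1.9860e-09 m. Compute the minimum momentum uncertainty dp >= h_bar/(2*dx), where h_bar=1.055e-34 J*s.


dp = h_bar / (2 * dx)
= 1.055e-34 / (2 * 1.9860e-09)
= 1.055e-34 / 3.9720e-09
= 2.6561e-26 kg*m/s

2.6561e-26


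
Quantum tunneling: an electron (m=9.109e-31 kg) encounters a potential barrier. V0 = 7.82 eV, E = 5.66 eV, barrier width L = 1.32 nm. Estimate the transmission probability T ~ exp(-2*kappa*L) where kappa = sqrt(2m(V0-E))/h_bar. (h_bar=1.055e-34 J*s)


V0 - E = 2.16 eV = 3.4603e-19 J
kappa = sqrt(2 * m * (V0-E)) / h_bar
= sqrt(2 * 9.109e-31 * 3.4603e-19) / 1.055e-34
= 7.5259e+09 /m
2*kappa*L = 2 * 7.5259e+09 * 1.32e-9
= 19.8683
T = exp(-19.8683) = 2.351376e-09

2.351376e-09


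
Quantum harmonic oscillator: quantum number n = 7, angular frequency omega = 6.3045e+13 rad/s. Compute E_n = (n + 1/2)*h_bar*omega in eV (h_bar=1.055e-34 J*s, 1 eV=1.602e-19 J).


E = (n + 1/2) * h_bar * omega
= (7 + 0.5) * 1.055e-34 * 6.3045e+13
= 7.5 * 6.6512e-21
= 4.9884e-20 J
= 0.3114 eV

0.3114


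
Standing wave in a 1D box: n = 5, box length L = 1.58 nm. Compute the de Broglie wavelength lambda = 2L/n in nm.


lambda = 2L / n
= 2 * 1.58 / 5
= 3.16 / 5
= 0.632 nm

0.632


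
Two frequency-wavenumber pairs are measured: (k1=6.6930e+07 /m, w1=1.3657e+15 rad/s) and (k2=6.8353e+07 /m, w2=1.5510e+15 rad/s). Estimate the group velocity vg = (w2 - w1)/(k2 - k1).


vg = (w2 - w1) / (k2 - k1)
= (1.5510e+15 - 1.3657e+15) / (6.8353e+07 - 6.6930e+07)
= 1.8530e+14 / 1.4230e+06
= 1.3022e+08 m/s

1.3022e+08


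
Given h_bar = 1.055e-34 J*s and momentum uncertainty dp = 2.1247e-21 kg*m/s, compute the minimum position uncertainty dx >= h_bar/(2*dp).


dx = h_bar / (2 * dp)
= 1.055e-34 / (2 * 2.1247e-21)
= 1.055e-34 / 4.2494e-21
= 2.4827e-14 m

2.4827e-14


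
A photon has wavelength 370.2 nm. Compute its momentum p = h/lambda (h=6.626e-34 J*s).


p = h / lambda
= 6.626e-34 / (370.2e-9)
= 6.626e-34 / 3.7020e-07
= 1.7898e-27 kg*m/s

1.7898e-27


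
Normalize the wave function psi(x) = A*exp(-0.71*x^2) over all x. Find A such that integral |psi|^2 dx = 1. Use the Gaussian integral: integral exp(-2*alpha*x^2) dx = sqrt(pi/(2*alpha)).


integral |psi|^2 dx = A^2 * sqrt(pi/(2*alpha)) = 1
A^2 = sqrt(2*alpha/pi)
= sqrt(2 * 0.71 / pi)
= 0.672309
A = sqrt(0.672309)
= 0.8199

0.8199


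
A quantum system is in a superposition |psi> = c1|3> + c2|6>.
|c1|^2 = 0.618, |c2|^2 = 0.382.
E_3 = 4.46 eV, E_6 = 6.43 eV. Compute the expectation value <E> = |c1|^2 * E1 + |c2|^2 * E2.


<E> = |c1|^2 * E1 + |c2|^2 * E2
= 0.618 * 4.46 + 0.382 * 6.43
= 2.7563 + 2.4563
= 5.2125 eV

5.2125


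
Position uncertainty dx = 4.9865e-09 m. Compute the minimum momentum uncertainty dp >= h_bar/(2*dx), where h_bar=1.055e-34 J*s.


dp = h_bar / (2 * dx)
= 1.055e-34 / (2 * 4.9865e-09)
= 1.055e-34 / 9.9730e-09
= 1.0579e-26 kg*m/s

1.0579e-26


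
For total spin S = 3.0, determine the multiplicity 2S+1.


Spin multiplicity = 2S + 1
= 2 * 3.0 + 1
= 6.0 + 1
= 7

7


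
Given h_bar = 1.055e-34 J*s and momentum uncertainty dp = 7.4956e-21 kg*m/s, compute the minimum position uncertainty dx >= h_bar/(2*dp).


dx = h_bar / (2 * dp)
= 1.055e-34 / (2 * 7.4956e-21)
= 1.055e-34 / 1.4991e-20
= 7.0375e-15 m

7.0375e-15


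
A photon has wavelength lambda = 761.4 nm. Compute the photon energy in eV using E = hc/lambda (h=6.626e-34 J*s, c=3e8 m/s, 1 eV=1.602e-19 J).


E = hc / lambda
= (6.626e-34)(3e8) / (761.4e-9)
= 1.9878e-25 / 7.6140e-07
= 2.6107e-19 J
Converting to eV: 2.6107e-19 / 1.602e-19
= 1.6297 eV

1.6297


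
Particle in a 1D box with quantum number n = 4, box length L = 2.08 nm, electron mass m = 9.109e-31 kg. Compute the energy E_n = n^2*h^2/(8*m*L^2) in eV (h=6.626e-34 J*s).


E = n^2 * h^2 / (8 * m * L^2)
= 4^2 * (6.626e-34)^2 / (8 * 9.109e-31 * (2.08e-9)^2)
= 16 * 4.3904e-67 / (8 * 9.109e-31 * 4.3264e-18)
= 2.2281e-19 J
= 1.3908 eV

1.3908


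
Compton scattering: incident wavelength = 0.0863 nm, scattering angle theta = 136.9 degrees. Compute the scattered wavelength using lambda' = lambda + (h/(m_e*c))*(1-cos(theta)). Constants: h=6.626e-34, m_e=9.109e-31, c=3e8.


Compton wavelength: h/(m_e*c) = 2.4247e-12 m
d_lambda = 2.4247e-12 * (1 - cos(136.9 deg))
= 2.4247e-12 * 1.730162
= 4.1951e-12 m = 0.004195 nm
lambda' = 0.0863 + 0.004195
= 0.090495 nm

0.090495


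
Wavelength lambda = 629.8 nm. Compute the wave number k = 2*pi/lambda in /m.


k = 2 * pi / lambda
= 6.2832 / (629.8e-9)
= 6.2832 / 6.2980e-07
= 9.9765e+06 /m

9.9765e+06


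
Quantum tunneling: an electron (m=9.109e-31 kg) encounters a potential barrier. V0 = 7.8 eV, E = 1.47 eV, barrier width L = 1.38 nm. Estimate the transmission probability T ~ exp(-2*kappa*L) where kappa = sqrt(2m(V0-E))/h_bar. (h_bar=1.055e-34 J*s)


V0 - E = 6.33 eV = 1.0141e-18 J
kappa = sqrt(2 * m * (V0-E)) / h_bar
= sqrt(2 * 9.109e-31 * 1.0141e-18) / 1.055e-34
= 1.2883e+10 /m
2*kappa*L = 2 * 1.2883e+10 * 1.38e-9
= 35.5582
T = exp(-35.5582) = 3.607936e-16

3.607936e-16


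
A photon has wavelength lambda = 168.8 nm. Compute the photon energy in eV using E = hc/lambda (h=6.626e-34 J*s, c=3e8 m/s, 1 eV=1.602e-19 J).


E = hc / lambda
= (6.626e-34)(3e8) / (168.8e-9)
= 1.9878e-25 / 1.6880e-07
= 1.1776e-18 J
Converting to eV: 1.1776e-18 / 1.602e-19
= 7.3509 eV

7.3509


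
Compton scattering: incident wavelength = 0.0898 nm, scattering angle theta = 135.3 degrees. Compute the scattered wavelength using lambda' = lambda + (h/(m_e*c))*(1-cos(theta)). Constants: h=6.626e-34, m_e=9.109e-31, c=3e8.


Compton wavelength: h/(m_e*c) = 2.4247e-12 m
d_lambda = 2.4247e-12 * (1 - cos(135.3 deg))
= 2.4247e-12 * 1.710799
= 4.1482e-12 m = 0.004148 nm
lambda' = 0.0898 + 0.004148
= 0.093948 nm

0.093948


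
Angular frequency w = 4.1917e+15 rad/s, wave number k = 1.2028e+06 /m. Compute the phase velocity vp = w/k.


vp = w / k
= 4.1917e+15 / 1.2028e+06
= 3.4850e+09 m/s

3.4850e+09


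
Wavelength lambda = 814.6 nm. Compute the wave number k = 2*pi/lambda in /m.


k = 2 * pi / lambda
= 6.2832 / (814.6e-9)
= 6.2832 / 8.1460e-07
= 7.7132e+06 /m

7.7132e+06


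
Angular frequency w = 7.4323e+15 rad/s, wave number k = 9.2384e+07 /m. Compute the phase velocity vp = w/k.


vp = w / k
= 7.4323e+15 / 9.2384e+07
= 8.0450e+07 m/s

8.0450e+07


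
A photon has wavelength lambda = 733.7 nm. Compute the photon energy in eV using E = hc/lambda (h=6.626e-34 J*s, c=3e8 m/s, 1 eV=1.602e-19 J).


E = hc / lambda
= (6.626e-34)(3e8) / (733.7e-9)
= 1.9878e-25 / 7.3370e-07
= 2.7093e-19 J
Converting to eV: 2.7093e-19 / 1.602e-19
= 1.6912 eV

1.6912


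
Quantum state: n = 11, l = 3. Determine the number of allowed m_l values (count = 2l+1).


m_l ranges from -l to +l in integer steps
So m_l goes from -3 to +3
Count = 2l + 1 = 2*3 + 1
= 7

7


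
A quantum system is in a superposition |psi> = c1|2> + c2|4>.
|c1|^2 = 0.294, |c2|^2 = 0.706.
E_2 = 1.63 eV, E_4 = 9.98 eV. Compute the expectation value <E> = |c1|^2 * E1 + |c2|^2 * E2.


<E> = |c1|^2 * E1 + |c2|^2 * E2
= 0.294 * 1.63 + 0.706 * 9.98
= 0.4792 + 7.0459
= 7.5251 eV

7.5251


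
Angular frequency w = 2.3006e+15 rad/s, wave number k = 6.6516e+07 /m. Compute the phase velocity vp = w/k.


vp = w / k
= 2.3006e+15 / 6.6516e+07
= 3.4587e+07 m/s

3.4587e+07


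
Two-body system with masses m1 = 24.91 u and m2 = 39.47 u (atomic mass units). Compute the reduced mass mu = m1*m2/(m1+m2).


mu = m1 * m2 / (m1 + m2)
= 24.91 * 39.47 / (24.91 + 39.47)
= 983.1977 / 64.38
= 15.2718 u

15.2718


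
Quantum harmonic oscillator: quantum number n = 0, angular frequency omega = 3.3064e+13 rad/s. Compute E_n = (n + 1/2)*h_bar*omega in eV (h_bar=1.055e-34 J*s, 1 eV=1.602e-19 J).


E = (n + 1/2) * h_bar * omega
= (0 + 0.5) * 1.055e-34 * 3.3064e+13
= 0.5 * 3.4883e-21
= 1.7441e-21 J
= 0.0109 eV

0.0109


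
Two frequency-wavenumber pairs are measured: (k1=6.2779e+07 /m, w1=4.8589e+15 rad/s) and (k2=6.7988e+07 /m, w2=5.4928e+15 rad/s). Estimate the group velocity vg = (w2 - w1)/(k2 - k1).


vg = (w2 - w1) / (k2 - k1)
= (5.4928e+15 - 4.8589e+15) / (6.7988e+07 - 6.2779e+07)
= 6.3390e+14 / 5.2090e+06
= 1.2169e+08 m/s

1.2169e+08


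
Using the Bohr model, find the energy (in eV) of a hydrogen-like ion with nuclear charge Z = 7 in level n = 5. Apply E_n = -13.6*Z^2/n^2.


E_n = -13.6 * Z^2 / n^2
= -13.6 * 7^2 / 5^2
= -13.6 * 49 / 25
= -26.656 eV

-26.656


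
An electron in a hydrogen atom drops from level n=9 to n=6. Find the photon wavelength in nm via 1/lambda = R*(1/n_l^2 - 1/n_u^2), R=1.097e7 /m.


1/lambda = R * (1/n_l^2 - 1/n_u^2)
= 1.097e7 * (1/6^2 - 1/9^2)
= 1.097e7 * (0.027778 - 0.012346)
= 1.097e7 * 0.015432
= 1.6929e+05 /m
lambda = 1 / 1.6929e+05 = 5907.0191 nm

5907.0191


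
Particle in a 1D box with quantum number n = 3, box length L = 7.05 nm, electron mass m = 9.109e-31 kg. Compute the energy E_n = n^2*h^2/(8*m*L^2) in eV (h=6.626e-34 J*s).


E = n^2 * h^2 / (8 * m * L^2)
= 3^2 * (6.626e-34)^2 / (8 * 9.109e-31 * (7.05e-9)^2)
= 9 * 4.3904e-67 / (8 * 9.109e-31 * 4.9703e-17)
= 1.0910e-20 J
= 0.0681 eV

0.0681


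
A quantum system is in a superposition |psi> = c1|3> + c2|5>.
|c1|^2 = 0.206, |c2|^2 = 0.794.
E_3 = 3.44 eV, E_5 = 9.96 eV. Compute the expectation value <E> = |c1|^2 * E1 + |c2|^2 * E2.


<E> = |c1|^2 * E1 + |c2|^2 * E2
= 0.206 * 3.44 + 0.794 * 9.96
= 0.7086 + 7.9082
= 8.6169 eV

8.6169


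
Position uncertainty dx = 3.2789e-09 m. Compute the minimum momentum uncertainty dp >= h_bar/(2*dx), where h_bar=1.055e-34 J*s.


dp = h_bar / (2 * dx)
= 1.055e-34 / (2 * 3.2789e-09)
= 1.055e-34 / 6.5578e-09
= 1.6088e-26 kg*m/s

1.6088e-26


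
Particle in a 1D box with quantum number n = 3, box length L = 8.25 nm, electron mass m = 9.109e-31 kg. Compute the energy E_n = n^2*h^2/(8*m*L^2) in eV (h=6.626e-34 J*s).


E = n^2 * h^2 / (8 * m * L^2)
= 3^2 * (6.626e-34)^2 / (8 * 9.109e-31 * (8.25e-9)^2)
= 9 * 4.3904e-67 / (8 * 9.109e-31 * 6.8063e-17)
= 7.9667e-21 J
= 0.0497 eV

0.0497


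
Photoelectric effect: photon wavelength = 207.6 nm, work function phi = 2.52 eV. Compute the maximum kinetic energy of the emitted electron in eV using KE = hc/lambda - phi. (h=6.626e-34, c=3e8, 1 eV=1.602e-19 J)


E_photon = hc / lambda
= (6.626e-34)(3e8) / (207.6e-9)
= 9.5751e-19 J
= 5.977 eV
KE = E_photon - phi
= 5.977 - 2.52
= 3.457 eV

3.457


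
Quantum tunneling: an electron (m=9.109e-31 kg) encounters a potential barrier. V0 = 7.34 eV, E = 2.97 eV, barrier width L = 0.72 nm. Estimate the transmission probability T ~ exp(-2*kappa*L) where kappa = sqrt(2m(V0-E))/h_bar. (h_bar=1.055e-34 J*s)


V0 - E = 4.37 eV = 7.0007e-19 J
kappa = sqrt(2 * m * (V0-E)) / h_bar
= sqrt(2 * 9.109e-31 * 7.0007e-19) / 1.055e-34
= 1.0705e+10 /m
2*kappa*L = 2 * 1.0705e+10 * 0.72e-9
= 15.4146
T = exp(-15.4146) = 2.020798e-07

2.020798e-07


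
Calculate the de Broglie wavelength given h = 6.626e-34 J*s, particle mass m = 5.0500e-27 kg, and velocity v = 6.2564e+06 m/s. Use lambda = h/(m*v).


lambda = h / (m * v)
= 6.626e-34 / (5.0500e-27 * 6.2564e+06)
= 6.626e-34 / 3.1595e-20
= 2.0972e-14 m

2.0972e-14


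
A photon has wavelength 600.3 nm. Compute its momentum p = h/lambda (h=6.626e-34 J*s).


p = h / lambda
= 6.626e-34 / (600.3e-9)
= 6.626e-34 / 6.0030e-07
= 1.1038e-27 kg*m/s

1.1038e-27


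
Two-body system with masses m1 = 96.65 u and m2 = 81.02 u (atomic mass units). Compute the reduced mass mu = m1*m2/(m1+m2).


mu = m1 * m2 / (m1 + m2)
= 96.65 * 81.02 / (96.65 + 81.02)
= 7830.583 / 177.67
= 44.0737 u

44.0737


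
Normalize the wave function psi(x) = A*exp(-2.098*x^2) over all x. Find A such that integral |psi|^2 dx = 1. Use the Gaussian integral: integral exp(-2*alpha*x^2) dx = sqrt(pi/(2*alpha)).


integral |psi|^2 dx = A^2 * sqrt(pi/(2*alpha)) = 1
A^2 = sqrt(2*alpha/pi)
= sqrt(2 * 2.098 / pi)
= 1.155694
A = sqrt(1.155694)
= 1.075

1.075


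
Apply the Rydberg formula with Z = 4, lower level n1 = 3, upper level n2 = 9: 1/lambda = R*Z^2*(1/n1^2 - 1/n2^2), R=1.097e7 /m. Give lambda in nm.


1/lambda = R * Z^2 * (1/n1^2 - 1/n2^2)
= 1.097e7 * 4^2 * (1/3^2 - 1/9^2)
= 1.097e7 * 16 * (0.111111 - 0.012346)
= 1.7335e+07 /m
lambda = 1 / 1.7335e+07
= 57.6857 nm

57.6857


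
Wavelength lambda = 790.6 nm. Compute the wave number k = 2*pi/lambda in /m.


k = 2 * pi / lambda
= 6.2832 / (790.6e-9)
= 6.2832 / 7.9060e-07
= 7.9474e+06 /m

7.9474e+06


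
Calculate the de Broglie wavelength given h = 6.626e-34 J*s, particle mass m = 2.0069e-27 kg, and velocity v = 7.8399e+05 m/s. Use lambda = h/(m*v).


lambda = h / (m * v)
= 6.626e-34 / (2.0069e-27 * 7.8399e+05)
= 6.626e-34 / 1.5734e-21
= 4.2113e-13 m

4.2113e-13


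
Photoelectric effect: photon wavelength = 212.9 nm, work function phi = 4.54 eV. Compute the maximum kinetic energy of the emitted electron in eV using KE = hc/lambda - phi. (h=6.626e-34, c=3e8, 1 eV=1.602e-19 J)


E_photon = hc / lambda
= (6.626e-34)(3e8) / (212.9e-9)
= 9.3368e-19 J
= 5.8282 eV
KE = E_photon - phi
= 5.8282 - 4.54
= 1.2882 eV

1.2882


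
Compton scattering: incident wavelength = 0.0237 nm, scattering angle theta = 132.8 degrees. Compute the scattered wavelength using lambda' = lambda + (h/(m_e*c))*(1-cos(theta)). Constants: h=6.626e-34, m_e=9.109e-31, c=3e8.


Compton wavelength: h/(m_e*c) = 2.4247e-12 m
d_lambda = 2.4247e-12 * (1 - cos(132.8 deg))
= 2.4247e-12 * 1.679441
= 4.0722e-12 m = 0.004072 nm
lambda' = 0.0237 + 0.004072
= 0.027772 nm

0.027772


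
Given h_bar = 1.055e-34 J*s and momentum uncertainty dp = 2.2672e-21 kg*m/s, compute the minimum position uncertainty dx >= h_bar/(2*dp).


dx = h_bar / (2 * dp)
= 1.055e-34 / (2 * 2.2672e-21)
= 1.055e-34 / 4.5344e-21
= 2.3267e-14 m

2.3267e-14


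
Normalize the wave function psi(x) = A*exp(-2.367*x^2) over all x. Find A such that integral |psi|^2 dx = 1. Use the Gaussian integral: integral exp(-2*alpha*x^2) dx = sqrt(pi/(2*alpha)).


integral |psi|^2 dx = A^2 * sqrt(pi/(2*alpha)) = 1
A^2 = sqrt(2*alpha/pi)
= sqrt(2 * 2.367 / pi)
= 1.22755
A = sqrt(1.22755)
= 1.1079

1.1079


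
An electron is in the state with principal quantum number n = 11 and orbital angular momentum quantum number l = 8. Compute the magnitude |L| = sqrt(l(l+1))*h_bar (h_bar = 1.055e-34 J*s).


L = sqrt(l*(l+1)) * h_bar
= sqrt(8 * 9) * 1.055e-34
= sqrt(72) * 1.055e-34
= 8.4853 * 1.055e-34
= 8.9520e-34 J*s

8.9520e-34


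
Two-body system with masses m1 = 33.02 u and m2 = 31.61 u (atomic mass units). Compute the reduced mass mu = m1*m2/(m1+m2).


mu = m1 * m2 / (m1 + m2)
= 33.02 * 31.61 / (33.02 + 31.61)
= 1043.7622 / 64.63
= 16.1498 u

16.1498


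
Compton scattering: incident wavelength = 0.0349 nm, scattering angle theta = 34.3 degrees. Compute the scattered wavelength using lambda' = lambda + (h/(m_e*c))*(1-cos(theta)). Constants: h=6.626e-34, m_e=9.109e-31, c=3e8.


Compton wavelength: h/(m_e*c) = 2.4247e-12 m
d_lambda = 2.4247e-12 * (1 - cos(34.3 deg))
= 2.4247e-12 * 0.173902
= 4.2166e-13 m = 0.000422 nm
lambda' = 0.0349 + 0.000422
= 0.035322 nm

0.035322


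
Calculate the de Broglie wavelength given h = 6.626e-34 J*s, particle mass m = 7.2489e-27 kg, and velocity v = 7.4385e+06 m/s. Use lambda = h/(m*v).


lambda = h / (m * v)
= 6.626e-34 / (7.2489e-27 * 7.4385e+06)
= 6.626e-34 / 5.3921e-20
= 1.2288e-14 m

1.2288e-14


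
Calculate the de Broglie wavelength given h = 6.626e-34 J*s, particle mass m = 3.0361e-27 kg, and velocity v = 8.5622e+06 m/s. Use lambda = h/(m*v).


lambda = h / (m * v)
= 6.626e-34 / (3.0361e-27 * 8.5622e+06)
= 6.626e-34 / 2.5996e-20
= 2.5489e-14 m

2.5489e-14


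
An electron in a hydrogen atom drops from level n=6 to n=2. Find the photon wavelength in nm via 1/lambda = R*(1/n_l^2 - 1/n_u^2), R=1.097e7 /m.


1/lambda = R * (1/n_l^2 - 1/n_u^2)
= 1.097e7 * (1/2^2 - 1/6^2)
= 1.097e7 * (0.25 - 0.027778)
= 1.097e7 * 0.222222
= 2.4378e+06 /m
lambda = 1 / 2.4378e+06 = 410.2097 nm

410.2097


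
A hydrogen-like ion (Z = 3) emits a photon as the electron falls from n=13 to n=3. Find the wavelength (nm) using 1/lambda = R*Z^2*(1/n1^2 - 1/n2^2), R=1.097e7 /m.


1/lambda = R * Z^2 * (1/n1^2 - 1/n2^2)
= 1.097e7 * 3^2 * (1/3^2 - 1/13^2)
= 1.097e7 * 9 * (0.111111 - 0.005917)
= 1.0386e+07 /m
lambda = 1 / 1.0386e+07
= 96.2853 nm

96.2853


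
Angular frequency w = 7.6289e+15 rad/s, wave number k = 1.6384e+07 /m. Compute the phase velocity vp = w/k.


vp = w / k
= 7.6289e+15 / 1.6384e+07
= 4.6563e+08 m/s

4.6563e+08


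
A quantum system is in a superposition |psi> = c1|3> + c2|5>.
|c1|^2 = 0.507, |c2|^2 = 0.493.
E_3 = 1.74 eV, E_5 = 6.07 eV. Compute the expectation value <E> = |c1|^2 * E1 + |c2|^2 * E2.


<E> = |c1|^2 * E1 + |c2|^2 * E2
= 0.507 * 1.74 + 0.493 * 6.07
= 0.8822 + 2.9925
= 3.8747 eV

3.8747


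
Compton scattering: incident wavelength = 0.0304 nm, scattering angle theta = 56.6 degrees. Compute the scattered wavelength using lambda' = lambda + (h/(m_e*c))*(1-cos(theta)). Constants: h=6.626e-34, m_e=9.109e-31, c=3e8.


Compton wavelength: h/(m_e*c) = 2.4247e-12 m
d_lambda = 2.4247e-12 * (1 - cos(56.6 deg))
= 2.4247e-12 * 0.449519
= 1.0900e-12 m = 0.00109 nm
lambda' = 0.0304 + 0.00109
= 0.03149 nm

0.03149


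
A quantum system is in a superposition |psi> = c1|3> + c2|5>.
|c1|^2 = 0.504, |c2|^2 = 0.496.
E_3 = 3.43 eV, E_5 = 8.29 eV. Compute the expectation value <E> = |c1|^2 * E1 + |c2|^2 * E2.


<E> = |c1|^2 * E1 + |c2|^2 * E2
= 0.504 * 3.43 + 0.496 * 8.29
= 1.7287 + 4.1118
= 5.8406 eV

5.8406


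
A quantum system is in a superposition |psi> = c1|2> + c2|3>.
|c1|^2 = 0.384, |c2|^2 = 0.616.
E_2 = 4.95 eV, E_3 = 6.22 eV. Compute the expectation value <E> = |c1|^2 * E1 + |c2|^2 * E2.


<E> = |c1|^2 * E1 + |c2|^2 * E2
= 0.384 * 4.95 + 0.616 * 6.22
= 1.9008 + 3.8315
= 5.7323 eV

5.7323


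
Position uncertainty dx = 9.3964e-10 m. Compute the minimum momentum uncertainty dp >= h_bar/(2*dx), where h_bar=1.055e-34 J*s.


dp = h_bar / (2 * dx)
= 1.055e-34 / (2 * 9.3964e-10)
= 1.055e-34 / 1.8793e-09
= 5.6139e-26 kg*m/s

5.6139e-26


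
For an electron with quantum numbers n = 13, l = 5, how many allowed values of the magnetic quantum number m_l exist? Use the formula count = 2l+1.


m_l ranges from -l to +l in integer steps
So m_l goes from -5 to +5
Count = 2l + 1 = 2*5 + 1
= 11

11


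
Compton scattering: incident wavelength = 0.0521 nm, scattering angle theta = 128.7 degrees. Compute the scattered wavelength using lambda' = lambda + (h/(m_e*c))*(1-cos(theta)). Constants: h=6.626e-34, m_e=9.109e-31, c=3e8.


Compton wavelength: h/(m_e*c) = 2.4247e-12 m
d_lambda = 2.4247e-12 * (1 - cos(128.7 deg))
= 2.4247e-12 * 1.625243
= 3.9407e-12 m = 0.003941 nm
lambda' = 0.0521 + 0.003941
= 0.056041 nm

0.056041


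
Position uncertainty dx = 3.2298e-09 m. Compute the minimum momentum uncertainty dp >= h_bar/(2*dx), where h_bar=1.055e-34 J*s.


dp = h_bar / (2 * dx)
= 1.055e-34 / (2 * 3.2298e-09)
= 1.055e-34 / 6.4596e-09
= 1.6332e-26 kg*m/s

1.6332e-26


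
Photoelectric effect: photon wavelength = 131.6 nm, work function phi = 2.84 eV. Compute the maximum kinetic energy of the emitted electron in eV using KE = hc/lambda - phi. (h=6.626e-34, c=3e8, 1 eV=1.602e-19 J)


E_photon = hc / lambda
= (6.626e-34)(3e8) / (131.6e-9)
= 1.5105e-18 J
= 9.4288 eV
KE = E_photon - phi
= 9.4288 - 2.84
= 6.5888 eV

6.5888


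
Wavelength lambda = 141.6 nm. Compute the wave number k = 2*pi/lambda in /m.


k = 2 * pi / lambda
= 6.2832 / (141.6e-9)
= 6.2832 / 1.4160e-07
= 4.4373e+07 /m

4.4373e+07


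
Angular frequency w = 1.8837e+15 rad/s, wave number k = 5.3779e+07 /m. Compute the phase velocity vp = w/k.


vp = w / k
= 1.8837e+15 / 5.3779e+07
= 3.5027e+07 m/s

3.5027e+07


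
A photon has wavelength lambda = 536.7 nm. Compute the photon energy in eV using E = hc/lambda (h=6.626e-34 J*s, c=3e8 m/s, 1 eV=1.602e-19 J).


E = hc / lambda
= (6.626e-34)(3e8) / (536.7e-9)
= 1.9878e-25 / 5.3670e-07
= 3.7037e-19 J
Converting to eV: 3.7037e-19 / 1.602e-19
= 2.312 eV

2.312


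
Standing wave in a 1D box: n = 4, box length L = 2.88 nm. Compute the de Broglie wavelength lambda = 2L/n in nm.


lambda = 2L / n
= 2 * 2.88 / 4
= 5.76 / 4
= 1.44 nm

1.44


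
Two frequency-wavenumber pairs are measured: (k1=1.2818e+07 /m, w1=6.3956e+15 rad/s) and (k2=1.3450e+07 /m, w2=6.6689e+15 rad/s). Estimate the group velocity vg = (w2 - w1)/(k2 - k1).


vg = (w2 - w1) / (k2 - k1)
= (6.6689e+15 - 6.3956e+15) / (1.3450e+07 - 1.2818e+07)
= 2.7330e+14 / 6.3200e+05
= 4.3244e+08 m/s

4.3244e+08


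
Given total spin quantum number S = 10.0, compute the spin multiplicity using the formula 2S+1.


Spin multiplicity = 2S + 1
= 2 * 10.0 + 1
= 20.0 + 1
= 21

21


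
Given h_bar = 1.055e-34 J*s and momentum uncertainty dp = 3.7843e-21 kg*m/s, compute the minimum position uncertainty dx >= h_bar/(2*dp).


dx = h_bar / (2 * dp)
= 1.055e-34 / (2 * 3.7843e-21)
= 1.055e-34 / 7.5686e-21
= 1.3939e-14 m

1.3939e-14


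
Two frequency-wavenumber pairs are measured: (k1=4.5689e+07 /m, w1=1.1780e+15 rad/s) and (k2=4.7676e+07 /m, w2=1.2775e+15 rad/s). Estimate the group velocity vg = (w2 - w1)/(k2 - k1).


vg = (w2 - w1) / (k2 - k1)
= (1.2775e+15 - 1.1780e+15) / (4.7676e+07 - 4.5689e+07)
= 9.9500e+13 / 1.9870e+06
= 5.0075e+07 m/s

5.0075e+07


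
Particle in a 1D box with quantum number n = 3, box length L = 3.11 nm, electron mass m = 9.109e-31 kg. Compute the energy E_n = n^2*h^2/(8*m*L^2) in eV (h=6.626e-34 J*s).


E = n^2 * h^2 / (8 * m * L^2)
= 3^2 * (6.626e-34)^2 / (8 * 9.109e-31 * (3.11e-9)^2)
= 9 * 4.3904e-67 / (8 * 9.109e-31 * 9.6721e-18)
= 5.6061e-20 J
= 0.3499 eV

0.3499


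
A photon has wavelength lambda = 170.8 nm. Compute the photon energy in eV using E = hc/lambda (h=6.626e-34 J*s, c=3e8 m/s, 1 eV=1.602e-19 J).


E = hc / lambda
= (6.626e-34)(3e8) / (170.8e-9)
= 1.9878e-25 / 1.7080e-07
= 1.1638e-18 J
Converting to eV: 1.1638e-18 / 1.602e-19
= 7.2648 eV

7.2648


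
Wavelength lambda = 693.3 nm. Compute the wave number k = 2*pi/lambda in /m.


k = 2 * pi / lambda
= 6.2832 / (693.3e-9)
= 6.2832 / 6.9330e-07
= 9.0627e+06 /m

9.0627e+06


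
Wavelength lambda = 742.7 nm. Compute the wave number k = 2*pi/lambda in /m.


k = 2 * pi / lambda
= 6.2832 / (742.7e-9)
= 6.2832 / 7.4270e-07
= 8.4599e+06 /m

8.4599e+06


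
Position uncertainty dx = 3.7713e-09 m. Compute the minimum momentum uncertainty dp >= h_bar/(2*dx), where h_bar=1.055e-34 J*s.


dp = h_bar / (2 * dx)
= 1.055e-34 / (2 * 3.7713e-09)
= 1.055e-34 / 7.5426e-09
= 1.3987e-26 kg*m/s

1.3987e-26


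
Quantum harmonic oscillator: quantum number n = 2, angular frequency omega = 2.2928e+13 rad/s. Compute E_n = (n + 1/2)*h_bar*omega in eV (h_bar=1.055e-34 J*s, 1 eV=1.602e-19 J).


E = (n + 1/2) * h_bar * omega
= (2 + 0.5) * 1.055e-34 * 2.2928e+13
= 2.5 * 2.4189e-21
= 6.0473e-21 J
= 0.0377 eV

0.0377


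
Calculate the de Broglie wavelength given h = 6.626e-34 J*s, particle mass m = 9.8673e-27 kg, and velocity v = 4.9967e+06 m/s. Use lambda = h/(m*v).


lambda = h / (m * v)
= 6.626e-34 / (9.8673e-27 * 4.9967e+06)
= 6.626e-34 / 4.9304e-20
= 1.3439e-14 m

1.3439e-14


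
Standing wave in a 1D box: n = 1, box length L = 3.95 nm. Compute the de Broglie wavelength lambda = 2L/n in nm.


lambda = 2L / n
= 2 * 3.95 / 1
= 7.9 / 1
= 7.9 nm

7.9


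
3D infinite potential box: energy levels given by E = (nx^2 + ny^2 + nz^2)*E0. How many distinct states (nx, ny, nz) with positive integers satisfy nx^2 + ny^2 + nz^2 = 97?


Enumerate all (nx, ny, nz) with nx^2 + ny^2 + nz^2 = 97:
(5,6,6)
(6,5,6)
(6,6,5)
Total degeneracy = 3

3


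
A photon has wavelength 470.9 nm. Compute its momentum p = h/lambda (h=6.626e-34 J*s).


p = h / lambda
= 6.626e-34 / (470.9e-9)
= 6.626e-34 / 4.7090e-07
= 1.4071e-27 kg*m/s

1.4071e-27


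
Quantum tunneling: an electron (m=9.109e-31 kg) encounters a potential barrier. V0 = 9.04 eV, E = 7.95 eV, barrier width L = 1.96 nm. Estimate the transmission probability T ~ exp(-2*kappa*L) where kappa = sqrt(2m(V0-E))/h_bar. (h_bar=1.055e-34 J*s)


V0 - E = 1.09 eV = 1.7462e-19 J
kappa = sqrt(2 * m * (V0-E)) / h_bar
= sqrt(2 * 9.109e-31 * 1.7462e-19) / 1.055e-34
= 5.3462e+09 /m
2*kappa*L = 2 * 5.3462e+09 * 1.96e-9
= 20.957
T = exp(-20.957) = 7.915971e-10

7.915971e-10


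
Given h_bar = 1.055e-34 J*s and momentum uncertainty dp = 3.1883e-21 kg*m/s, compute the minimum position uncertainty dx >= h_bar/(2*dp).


dx = h_bar / (2 * dp)
= 1.055e-34 / (2 * 3.1883e-21)
= 1.055e-34 / 6.3766e-21
= 1.6545e-14 m

1.6545e-14


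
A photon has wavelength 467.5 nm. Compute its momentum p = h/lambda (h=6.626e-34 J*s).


p = h / lambda
= 6.626e-34 / (467.5e-9)
= 6.626e-34 / 4.6750e-07
= 1.4173e-27 kg*m/s

1.4173e-27


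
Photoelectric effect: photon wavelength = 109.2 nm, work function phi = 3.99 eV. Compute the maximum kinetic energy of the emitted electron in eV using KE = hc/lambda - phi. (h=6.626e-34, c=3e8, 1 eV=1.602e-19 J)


E_photon = hc / lambda
= (6.626e-34)(3e8) / (109.2e-9)
= 1.8203e-18 J
= 11.3629 eV
KE = E_photon - phi
= 11.3629 - 3.99
= 7.3729 eV

7.3729


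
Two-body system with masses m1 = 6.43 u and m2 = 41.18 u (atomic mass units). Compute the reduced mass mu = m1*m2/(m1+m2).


mu = m1 * m2 / (m1 + m2)
= 6.43 * 41.18 / (6.43 + 41.18)
= 264.7874 / 47.61
= 5.5616 u

5.5616


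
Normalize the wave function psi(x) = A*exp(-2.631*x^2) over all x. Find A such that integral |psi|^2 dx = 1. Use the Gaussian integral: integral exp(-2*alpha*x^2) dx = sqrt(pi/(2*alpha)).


integral |psi|^2 dx = A^2 * sqrt(pi/(2*alpha)) = 1
A^2 = sqrt(2*alpha/pi)
= sqrt(2 * 2.631 / pi)
= 1.294197
A = sqrt(1.294197)
= 1.1376

1.1376


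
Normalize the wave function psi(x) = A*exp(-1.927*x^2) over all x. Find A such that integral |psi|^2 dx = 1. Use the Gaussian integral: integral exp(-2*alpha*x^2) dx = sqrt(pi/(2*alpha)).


integral |psi|^2 dx = A^2 * sqrt(pi/(2*alpha)) = 1
A^2 = sqrt(2*alpha/pi)
= sqrt(2 * 1.927 / pi)
= 1.107595
A = sqrt(1.107595)
= 1.0524

1.0524


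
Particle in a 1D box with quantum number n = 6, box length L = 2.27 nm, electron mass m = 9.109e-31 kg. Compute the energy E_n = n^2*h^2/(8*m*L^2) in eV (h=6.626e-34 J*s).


E = n^2 * h^2 / (8 * m * L^2)
= 6^2 * (6.626e-34)^2 / (8 * 9.109e-31 * (2.27e-9)^2)
= 36 * 4.3904e-67 / (8 * 9.109e-31 * 5.1529e-18)
= 4.2091e-19 J
= 2.6274 eV

2.6274


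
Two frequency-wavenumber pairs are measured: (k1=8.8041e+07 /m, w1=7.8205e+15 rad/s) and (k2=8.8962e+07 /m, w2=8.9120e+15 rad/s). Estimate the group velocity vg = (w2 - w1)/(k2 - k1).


vg = (w2 - w1) / (k2 - k1)
= (8.9120e+15 - 7.8205e+15) / (8.8962e+07 - 8.8041e+07)
= 1.0915e+15 / 9.2100e+05
= 1.1851e+09 m/s

1.1851e+09


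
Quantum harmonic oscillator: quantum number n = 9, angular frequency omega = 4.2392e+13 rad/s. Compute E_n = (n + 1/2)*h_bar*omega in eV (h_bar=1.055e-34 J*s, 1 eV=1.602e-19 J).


E = (n + 1/2) * h_bar * omega
= (9 + 0.5) * 1.055e-34 * 4.2392e+13
= 9.5 * 4.4724e-21
= 4.2487e-20 J
= 0.2652 eV

0.2652


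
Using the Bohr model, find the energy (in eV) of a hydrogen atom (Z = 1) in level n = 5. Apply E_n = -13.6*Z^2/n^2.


E_n = -13.6 * Z^2 / n^2
= -13.6 * 1^2 / 5^2
= -13.6 * 1 / 25
= -0.544 eV

-0.544


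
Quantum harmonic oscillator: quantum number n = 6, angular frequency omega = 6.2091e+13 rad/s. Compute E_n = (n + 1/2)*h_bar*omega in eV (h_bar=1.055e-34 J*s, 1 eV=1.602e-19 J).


E = (n + 1/2) * h_bar * omega
= (6 + 0.5) * 1.055e-34 * 6.2091e+13
= 6.5 * 6.5506e-21
= 4.2579e-20 J
= 0.2658 eV

0.2658


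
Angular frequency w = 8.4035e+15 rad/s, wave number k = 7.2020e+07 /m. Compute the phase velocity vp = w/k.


vp = w / k
= 8.4035e+15 / 7.2020e+07
= 1.1668e+08 m/s

1.1668e+08


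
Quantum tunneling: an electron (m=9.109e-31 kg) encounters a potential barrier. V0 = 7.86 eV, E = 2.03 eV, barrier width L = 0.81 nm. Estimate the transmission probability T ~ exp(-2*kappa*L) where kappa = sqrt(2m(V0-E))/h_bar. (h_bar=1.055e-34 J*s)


V0 - E = 5.83 eV = 9.3397e-19 J
kappa = sqrt(2 * m * (V0-E)) / h_bar
= sqrt(2 * 9.109e-31 * 9.3397e-19) / 1.055e-34
= 1.2364e+10 /m
2*kappa*L = 2 * 1.2364e+10 * 0.81e-9
= 20.0299
T = exp(-20.0299) = 2.000469e-09

2.000469e-09


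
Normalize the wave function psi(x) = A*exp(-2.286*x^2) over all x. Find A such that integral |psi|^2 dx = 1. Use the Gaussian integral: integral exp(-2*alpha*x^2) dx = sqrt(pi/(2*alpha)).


integral |psi|^2 dx = A^2 * sqrt(pi/(2*alpha)) = 1
A^2 = sqrt(2*alpha/pi)
= sqrt(2 * 2.286 / pi)
= 1.206363
A = sqrt(1.206363)
= 1.0983

1.0983


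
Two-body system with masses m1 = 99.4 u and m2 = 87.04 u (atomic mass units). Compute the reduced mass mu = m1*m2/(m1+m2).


mu = m1 * m2 / (m1 + m2)
= 99.4 * 87.04 / (99.4 + 87.04)
= 8651.776 / 186.44
= 46.4051 u

46.4051


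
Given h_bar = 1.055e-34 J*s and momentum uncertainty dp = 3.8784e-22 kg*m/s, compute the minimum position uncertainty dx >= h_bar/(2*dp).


dx = h_bar / (2 * dp)
= 1.055e-34 / (2 * 3.8784e-22)
= 1.055e-34 / 7.7568e-22
= 1.3601e-13 m

1.3601e-13


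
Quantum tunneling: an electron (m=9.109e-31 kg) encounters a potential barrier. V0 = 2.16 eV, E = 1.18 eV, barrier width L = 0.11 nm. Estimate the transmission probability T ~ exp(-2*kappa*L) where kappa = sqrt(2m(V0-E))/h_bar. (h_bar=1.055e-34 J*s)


V0 - E = 0.98 eV = 1.5700e-19 J
kappa = sqrt(2 * m * (V0-E)) / h_bar
= sqrt(2 * 9.109e-31 * 1.5700e-19) / 1.055e-34
= 5.0692e+09 /m
2*kappa*L = 2 * 5.0692e+09 * 0.11e-9
= 1.1152
T = exp(-1.1152) = 3.278395e-01

3.278395e-01


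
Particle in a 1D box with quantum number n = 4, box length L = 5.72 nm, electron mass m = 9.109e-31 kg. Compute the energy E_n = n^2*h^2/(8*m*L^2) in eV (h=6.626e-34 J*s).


E = n^2 * h^2 / (8 * m * L^2)
= 4^2 * (6.626e-34)^2 / (8 * 9.109e-31 * (5.72e-9)^2)
= 16 * 4.3904e-67 / (8 * 9.109e-31 * 3.2718e-17)
= 2.9463e-20 J
= 0.1839 eV

0.1839


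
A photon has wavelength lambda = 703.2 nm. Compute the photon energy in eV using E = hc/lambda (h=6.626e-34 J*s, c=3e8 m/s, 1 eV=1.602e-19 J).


E = hc / lambda
= (6.626e-34)(3e8) / (703.2e-9)
= 1.9878e-25 / 7.0320e-07
= 2.8268e-19 J
Converting to eV: 2.8268e-19 / 1.602e-19
= 1.7645 eV

1.7645


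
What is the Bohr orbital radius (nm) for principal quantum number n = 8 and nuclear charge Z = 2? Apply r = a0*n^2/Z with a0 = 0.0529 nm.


r = a0 * n^2 / Z
= 0.0529 * 8^2 / 2
= 0.0529 * 64 / 2
= 1.6928 nm

1.6928


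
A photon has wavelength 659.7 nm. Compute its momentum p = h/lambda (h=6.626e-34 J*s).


p = h / lambda
= 6.626e-34 / (659.7e-9)
= 6.626e-34 / 6.5970e-07
= 1.0044e-27 kg*m/s

1.0044e-27


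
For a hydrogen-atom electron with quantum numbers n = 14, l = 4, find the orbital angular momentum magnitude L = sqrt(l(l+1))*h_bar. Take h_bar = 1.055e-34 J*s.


L = sqrt(l*(l+1)) * h_bar
= sqrt(4 * 5) * 1.055e-34
= sqrt(20) * 1.055e-34
= 4.4721 * 1.055e-34
= 4.7181e-34 J*s

4.7181e-34


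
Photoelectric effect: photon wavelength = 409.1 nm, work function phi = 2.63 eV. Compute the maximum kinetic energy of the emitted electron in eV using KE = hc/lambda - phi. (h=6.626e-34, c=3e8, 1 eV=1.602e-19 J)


E_photon = hc / lambda
= (6.626e-34)(3e8) / (409.1e-9)
= 4.8590e-19 J
= 3.0331 eV
KE = E_photon - phi
= 3.0331 - 2.63
= 0.4031 eV

0.4031


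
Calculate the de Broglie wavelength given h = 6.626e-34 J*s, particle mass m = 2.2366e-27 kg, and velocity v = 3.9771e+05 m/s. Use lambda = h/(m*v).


lambda = h / (m * v)
= 6.626e-34 / (2.2366e-27 * 3.9771e+05)
= 6.626e-34 / 8.8952e-22
= 7.4490e-13 m

7.4490e-13


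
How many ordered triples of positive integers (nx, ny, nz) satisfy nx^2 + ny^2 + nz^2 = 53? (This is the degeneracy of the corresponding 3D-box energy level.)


Enumerate all (nx, ny, nz) with nx^2 + ny^2 + nz^2 = 53:
(1,4,6)
(1,6,4)
(4,1,6)
(4,6,1)
(6,1,4)
(6,4,1)
Total degeneracy = 6

6


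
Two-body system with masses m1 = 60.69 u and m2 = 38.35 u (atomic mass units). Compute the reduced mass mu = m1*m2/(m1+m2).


mu = m1 * m2 / (m1 + m2)
= 60.69 * 38.35 / (60.69 + 38.35)
= 2327.4615 / 99.04
= 23.5002 u

23.5002


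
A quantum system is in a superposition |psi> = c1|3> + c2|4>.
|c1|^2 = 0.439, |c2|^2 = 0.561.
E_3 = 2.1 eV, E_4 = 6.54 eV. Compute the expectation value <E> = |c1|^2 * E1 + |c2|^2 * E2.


<E> = |c1|^2 * E1 + |c2|^2 * E2
= 0.439 * 2.1 + 0.561 * 6.54
= 0.9219 + 3.6689
= 4.5908 eV

4.5908


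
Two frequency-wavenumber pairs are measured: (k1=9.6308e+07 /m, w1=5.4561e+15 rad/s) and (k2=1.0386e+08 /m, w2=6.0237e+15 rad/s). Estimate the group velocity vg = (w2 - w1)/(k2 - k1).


vg = (w2 - w1) / (k2 - k1)
= (6.0237e+15 - 5.4561e+15) / (1.0386e+08 - 9.6308e+07)
= 5.6760e+14 / 7.5520e+06
= 7.5159e+07 m/s

7.5159e+07


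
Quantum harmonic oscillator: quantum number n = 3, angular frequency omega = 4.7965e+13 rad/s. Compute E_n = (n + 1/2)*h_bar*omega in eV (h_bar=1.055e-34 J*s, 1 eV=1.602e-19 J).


E = (n + 1/2) * h_bar * omega
= (3 + 0.5) * 1.055e-34 * 4.7965e+13
= 3.5 * 5.0603e-21
= 1.7711e-20 J
= 0.1106 eV

0.1106


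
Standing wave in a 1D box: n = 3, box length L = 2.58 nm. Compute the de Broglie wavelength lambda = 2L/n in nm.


lambda = 2L / n
= 2 * 2.58 / 3
= 5.16 / 3
= 1.72 nm

1.72


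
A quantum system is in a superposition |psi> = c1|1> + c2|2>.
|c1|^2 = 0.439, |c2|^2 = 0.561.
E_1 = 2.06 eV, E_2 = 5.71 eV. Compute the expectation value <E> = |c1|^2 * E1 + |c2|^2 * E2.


<E> = |c1|^2 * E1 + |c2|^2 * E2
= 0.439 * 2.06 + 0.561 * 5.71
= 0.9043 + 3.2033
= 4.1077 eV

4.1077


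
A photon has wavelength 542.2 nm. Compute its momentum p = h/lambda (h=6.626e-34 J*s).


p = h / lambda
= 6.626e-34 / (542.2e-9)
= 6.626e-34 / 5.4220e-07
= 1.2221e-27 kg*m/s

1.2221e-27


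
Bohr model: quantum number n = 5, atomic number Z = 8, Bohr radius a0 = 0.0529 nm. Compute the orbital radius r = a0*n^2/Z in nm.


r = a0 * n^2 / Z
= 0.0529 * 5^2 / 8
= 0.0529 * 25 / 8
= 0.1653 nm

0.1653


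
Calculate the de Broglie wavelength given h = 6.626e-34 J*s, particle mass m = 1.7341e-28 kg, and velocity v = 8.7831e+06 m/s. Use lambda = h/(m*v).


lambda = h / (m * v)
= 6.626e-34 / (1.7341e-28 * 8.7831e+06)
= 6.626e-34 / 1.5231e-21
= 4.3504e-13 m

4.3504e-13


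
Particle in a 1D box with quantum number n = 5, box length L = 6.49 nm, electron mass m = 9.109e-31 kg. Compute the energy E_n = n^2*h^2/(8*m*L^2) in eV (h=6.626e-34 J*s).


E = n^2 * h^2 / (8 * m * L^2)
= 5^2 * (6.626e-34)^2 / (8 * 9.109e-31 * (6.49e-9)^2)
= 25 * 4.3904e-67 / (8 * 9.109e-31 * 4.2120e-17)
= 3.5760e-20 J
= 0.2232 eV

0.2232


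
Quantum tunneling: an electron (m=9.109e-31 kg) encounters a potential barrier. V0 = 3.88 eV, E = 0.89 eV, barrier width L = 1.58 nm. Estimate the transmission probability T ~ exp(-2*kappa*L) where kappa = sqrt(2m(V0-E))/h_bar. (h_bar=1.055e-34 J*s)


V0 - E = 2.99 eV = 4.7900e-19 J
kappa = sqrt(2 * m * (V0-E)) / h_bar
= sqrt(2 * 9.109e-31 * 4.7900e-19) / 1.055e-34
= 8.8545e+09 /m
2*kappa*L = 2 * 8.8545e+09 * 1.58e-9
= 27.9803
T = exp(-27.9803) = 7.052212e-13

7.052212e-13


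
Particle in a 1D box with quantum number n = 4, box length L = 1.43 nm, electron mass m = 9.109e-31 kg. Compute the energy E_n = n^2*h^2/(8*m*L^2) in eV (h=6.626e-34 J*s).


E = n^2 * h^2 / (8 * m * L^2)
= 4^2 * (6.626e-34)^2 / (8 * 9.109e-31 * (1.43e-9)^2)
= 16 * 4.3904e-67 / (8 * 9.109e-31 * 2.0449e-18)
= 4.7140e-19 J
= 2.9426 eV

2.9426


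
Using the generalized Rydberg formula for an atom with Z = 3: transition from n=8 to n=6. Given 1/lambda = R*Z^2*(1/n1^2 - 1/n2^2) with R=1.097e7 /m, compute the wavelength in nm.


1/lambda = R * Z^2 * (1/n1^2 - 1/n2^2)
= 1.097e7 * 3^2 * (1/6^2 - 1/8^2)
= 1.097e7 * 9 * (0.027778 - 0.015625)
= 1.1998e+06 /m
lambda = 1 / 1.1998e+06
= 833.4419 nm

833.4419


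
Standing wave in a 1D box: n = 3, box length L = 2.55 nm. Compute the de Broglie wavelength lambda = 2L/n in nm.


lambda = 2L / n
= 2 * 2.55 / 3
= 5.1 / 3
= 1.7 nm

1.7


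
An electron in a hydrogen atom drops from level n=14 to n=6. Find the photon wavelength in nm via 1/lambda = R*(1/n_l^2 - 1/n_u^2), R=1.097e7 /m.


1/lambda = R * (1/n_l^2 - 1/n_u^2)
= 1.097e7 * (1/6^2 - 1/14^2)
= 1.097e7 * (0.027778 - 0.005102)
= 1.097e7 * 0.022676
= 2.4875e+05 /m
lambda = 1 / 2.4875e+05 = 4020.0547 nm

4020.0547


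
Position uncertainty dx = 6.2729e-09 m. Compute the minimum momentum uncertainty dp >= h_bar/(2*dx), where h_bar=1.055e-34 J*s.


dp = h_bar / (2 * dx)
= 1.055e-34 / (2 * 6.2729e-09)
= 1.055e-34 / 1.2546e-08
= 8.4092e-27 kg*m/s

8.4092e-27


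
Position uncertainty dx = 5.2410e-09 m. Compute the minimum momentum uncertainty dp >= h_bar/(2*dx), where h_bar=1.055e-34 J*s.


dp = h_bar / (2 * dx)
= 1.055e-34 / (2 * 5.2410e-09)
= 1.055e-34 / 1.0482e-08
= 1.0065e-26 kg*m/s

1.0065e-26


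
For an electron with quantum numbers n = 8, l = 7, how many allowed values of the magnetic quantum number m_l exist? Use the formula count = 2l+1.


m_l ranges from -l to +l in integer steps
So m_l goes from -7 to +7
Count = 2l + 1 = 2*7 + 1
= 15

15


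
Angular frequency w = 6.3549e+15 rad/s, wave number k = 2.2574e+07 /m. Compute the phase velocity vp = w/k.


vp = w / k
= 6.3549e+15 / 2.2574e+07
= 2.8151e+08 m/s

2.8151e+08


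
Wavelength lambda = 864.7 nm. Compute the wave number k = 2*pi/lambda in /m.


k = 2 * pi / lambda
= 6.2832 / (864.7e-9)
= 6.2832 / 8.6470e-07
= 7.2663e+06 /m

7.2663e+06


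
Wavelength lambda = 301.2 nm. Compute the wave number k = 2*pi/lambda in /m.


k = 2 * pi / lambda
= 6.2832 / (301.2e-9)
= 6.2832 / 3.0120e-07
= 2.0861e+07 /m

2.0861e+07


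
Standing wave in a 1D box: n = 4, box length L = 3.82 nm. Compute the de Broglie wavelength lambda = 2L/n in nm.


lambda = 2L / n
= 2 * 3.82 / 4
= 7.64 / 4
= 1.91 nm

1.91


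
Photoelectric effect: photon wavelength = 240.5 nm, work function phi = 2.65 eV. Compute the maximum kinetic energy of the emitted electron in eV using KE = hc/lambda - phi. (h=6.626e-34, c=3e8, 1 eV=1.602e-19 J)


E_photon = hc / lambda
= (6.626e-34)(3e8) / (240.5e-9)
= 8.2653e-19 J
= 5.1594 eV
KE = E_photon - phi
= 5.1594 - 2.65
= 2.5094 eV

2.5094
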